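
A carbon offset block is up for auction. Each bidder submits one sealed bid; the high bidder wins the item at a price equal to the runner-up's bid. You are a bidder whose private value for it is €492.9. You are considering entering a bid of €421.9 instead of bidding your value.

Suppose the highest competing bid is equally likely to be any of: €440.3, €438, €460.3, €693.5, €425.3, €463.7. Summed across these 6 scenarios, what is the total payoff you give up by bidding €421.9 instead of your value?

€236.9

The deviation costs you only when the competing bid falls strictly between €421.9 and €492.9; elsewhere both bids give the same outcome.
€440.3: truthful payoff €52.6, deviation payoff €0 → loss €52.6.
€438: truthful payoff €54.9, deviation payoff €0 → loss €54.9.
€460.3: truthful payoff €32.6, deviation payoff €0 → loss €32.6.
€693.5: outcomes coincide → loss €0.
€425.3: truthful payoff €67.6, deviation payoff €0 → loss €67.6.
€463.7: truthful payoff €29.2, deviation payoff €0 → loss €29.2.
Total loss = €52.6 + €54.9 + €32.6 + €67.6 + €29.2 = €236.9.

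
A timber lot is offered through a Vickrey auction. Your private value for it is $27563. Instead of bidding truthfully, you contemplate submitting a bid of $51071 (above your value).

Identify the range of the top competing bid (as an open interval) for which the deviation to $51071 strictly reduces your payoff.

If the competing bid is below $27563, both bids win at the same price — no difference.
If it is above $51071, both bids lose — no difference.
If it lies strictly between $27563 and $51071, bidding your value loses (payoff 0) while bidding $51071 wins at a price above your value (payoff negative).
So the deviation strictly hurts on the open interval ($27563, $51071).

($27563, $51071)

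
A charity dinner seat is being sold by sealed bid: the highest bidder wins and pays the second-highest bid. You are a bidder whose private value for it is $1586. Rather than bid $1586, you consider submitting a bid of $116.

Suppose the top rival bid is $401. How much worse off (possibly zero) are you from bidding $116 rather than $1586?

$1185

Bidding your value $1586: you win (since $1586 > $401) and pay $401. Payoff $1185.
Bidding $116: you lose. Payoff $0.
The competing bid $401 lies between your shaded bid and your value, so underbidding forfeits an item you could have won at a profitable price.
Loss from deviating = $1185 − ($0) = $1185.
Truthful bidding weakly dominates here: raising your bid can only win items priced above your value, and lowering it can only forfeit items priced below.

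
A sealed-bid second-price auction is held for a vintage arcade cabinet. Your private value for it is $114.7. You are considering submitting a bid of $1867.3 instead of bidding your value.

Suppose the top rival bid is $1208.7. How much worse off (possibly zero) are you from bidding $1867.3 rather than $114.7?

$1094

Bidding your value $114.7: you lose (since $114.7 < $1208.7). Payoff $0.
Bidding $1867.3: you win and pay $1208.7. Payoff $114.7 − $1208.7 = −$1094.
The competing bid $1208.7 lies between your value and your inflated bid, so overbidding wins an item priced above your value.
Loss from deviating = $0 − (−$1094) = $1094.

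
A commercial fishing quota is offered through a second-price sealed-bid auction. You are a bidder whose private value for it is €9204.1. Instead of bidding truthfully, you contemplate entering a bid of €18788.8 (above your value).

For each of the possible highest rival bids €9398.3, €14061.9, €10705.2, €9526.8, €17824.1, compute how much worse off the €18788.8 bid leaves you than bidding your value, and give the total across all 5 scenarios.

€15495.8

The deviation costs you only when the competing bid falls strictly between €9204.1 and €18788.8; elsewhere both bids give the same outcome.
€9398.3: truthful payoff €0, deviation payoff −€194.2 → loss €194.2.
€14061.9: truthful payoff €0, deviation payoff −€4857.8 → loss €4857.8.
€10705.2: truthful payoff €0, deviation payoff −€1501.1 → loss €1501.1.
€9526.8: truthful payoff €0, deviation payoff −€322.7 → loss €322.7.
€17824.1: truthful payoff €0, deviation payoff −€8620 → loss €8620.
Total loss = €194.2 + €4857.8 + €1501.1 + €322.7 + €8620 = €15495.8.
Because the price is fixed by the runner-up's bid, deviating from your value can only change a good outcome into a bad one — never the reverse.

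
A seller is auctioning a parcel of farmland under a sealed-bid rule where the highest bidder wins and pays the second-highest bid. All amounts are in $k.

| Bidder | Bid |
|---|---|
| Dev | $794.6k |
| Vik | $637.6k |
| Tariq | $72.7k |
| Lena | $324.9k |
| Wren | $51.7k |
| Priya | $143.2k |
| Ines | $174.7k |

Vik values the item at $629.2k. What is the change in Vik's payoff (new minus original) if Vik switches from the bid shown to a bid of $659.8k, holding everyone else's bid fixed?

The highest bid among the other bidders is $794.6k; Vik's bid doesn't change that.
Original bid $637.6k: Vik is not highest (top rival bid is $794.6k); payoff $0k.
Alternative bid $659.8k: Vik is not highest (top rival bid is $794.6k); payoff $0k.
Change in payoff = $0k − ($0k) = $0k.

$0k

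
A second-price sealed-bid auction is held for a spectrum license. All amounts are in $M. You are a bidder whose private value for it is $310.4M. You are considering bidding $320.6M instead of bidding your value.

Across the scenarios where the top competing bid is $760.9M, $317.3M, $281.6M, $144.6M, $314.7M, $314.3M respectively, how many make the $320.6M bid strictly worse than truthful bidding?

3

The deviation hurts exactly when the highest competing bid lies strictly between $310.4M and $320.6M — overbidding then wins at a price above your value.
$760.9M: above both → same outcome either way.
$317.3M: inside the interval → strictly worse (loss $6.9M).
$281.6M: below both → same outcome either way.
$144.6M: below both → same outcome either way.
$314.7M: inside the interval → strictly worse (loss $4.3M).
$314.3M: inside the interval → strictly worse (loss $3.9M).
Count: 3.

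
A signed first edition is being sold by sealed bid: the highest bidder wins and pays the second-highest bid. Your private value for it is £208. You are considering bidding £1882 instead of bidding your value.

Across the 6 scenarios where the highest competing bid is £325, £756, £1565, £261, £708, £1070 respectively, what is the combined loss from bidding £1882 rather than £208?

The deviation costs you only when the competing bid falls strictly between £208 and £1882; elsewhere both bids give the same outcome.
£325: truthful payoff £0, deviation payoff −£117 → loss £117.
£756: truthful payoff £0, deviation payoff −£548 → loss £548.
£1565: truthful payoff £0, deviation payoff −£1357 → loss £1357.
£261: truthful payoff £0, deviation payoff −£53 → loss £53.
£708: truthful payoff £0, deviation payoff −£500 → loss £500.
£1070: truthful payoff £0, deviation payoff −£862 → loss £862.
Total loss = £117 + £548 + £1357 + £53 + £500 + £862 = £3437.

£3437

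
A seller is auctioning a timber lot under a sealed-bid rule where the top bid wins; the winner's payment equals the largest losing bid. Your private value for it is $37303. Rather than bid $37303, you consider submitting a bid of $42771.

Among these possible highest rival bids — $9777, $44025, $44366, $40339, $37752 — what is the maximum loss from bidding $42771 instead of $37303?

$9777: same outcome either way → loss $0.
$44025: same outcome either way → loss $0.
$44366: same outcome either way → loss $0.
$40339: truthful gives $0, deviation gives −$3036 → loss $3036.
$37752: truthful gives $0, deviation gives −$449 → loss $449.
Maximum loss: $3036.

$3036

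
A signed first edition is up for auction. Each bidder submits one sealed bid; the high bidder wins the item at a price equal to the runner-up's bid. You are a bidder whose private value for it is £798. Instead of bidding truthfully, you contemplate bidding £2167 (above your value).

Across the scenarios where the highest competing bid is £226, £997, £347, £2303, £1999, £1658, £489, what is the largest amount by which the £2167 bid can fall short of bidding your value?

£1201

£226: same outcome either way → loss £0.
£997: truthful gives £0, deviation gives −£199 → loss £199.
£347: same outcome either way → loss £0.
£2303: same outcome either way → loss £0.
£1999: truthful gives £0, deviation gives −£1201 → loss £1201.
£1658: truthful gives £0, deviation gives −£860 → loss £860.
£489: same outcome either way → loss £0.
Maximum loss: £1201.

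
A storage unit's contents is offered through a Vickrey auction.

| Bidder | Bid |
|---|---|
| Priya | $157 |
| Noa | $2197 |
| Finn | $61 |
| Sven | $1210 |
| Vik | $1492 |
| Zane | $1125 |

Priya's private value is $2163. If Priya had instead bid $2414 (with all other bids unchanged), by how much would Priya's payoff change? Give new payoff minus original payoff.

−$34

The highest bid among the other bidders is $2197; Priya's bid doesn't change that.
Original bid $157: Priya is not highest (top rival bid is $2197); payoff $0.
Alternative bid $2414: Priya is highest, pays the top rival bid $2197; payoff $2163 − $2197 = −$34.
Change in payoff = −$34 − ($0) = −$34.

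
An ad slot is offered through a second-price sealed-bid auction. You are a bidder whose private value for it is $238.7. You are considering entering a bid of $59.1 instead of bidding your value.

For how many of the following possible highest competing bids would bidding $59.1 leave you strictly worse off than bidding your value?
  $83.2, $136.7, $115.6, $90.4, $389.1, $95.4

The deviation hurts exactly when the highest competing bid lies strictly between $59.1 and $238.7 — underbidding then forfeits a profitable win.
$83.2: inside the interval → strictly worse (loss $155.5).
$136.7: inside the interval → strictly worse (loss $102).
$115.6: inside the interval → strictly worse (loss $123.1).
$90.4: inside the interval → strictly worse (loss $148.3).
$389.1: above both → same outcome either way.
$95.4: inside the interval → strictly worse (loss $143.3).
Count: 5.

5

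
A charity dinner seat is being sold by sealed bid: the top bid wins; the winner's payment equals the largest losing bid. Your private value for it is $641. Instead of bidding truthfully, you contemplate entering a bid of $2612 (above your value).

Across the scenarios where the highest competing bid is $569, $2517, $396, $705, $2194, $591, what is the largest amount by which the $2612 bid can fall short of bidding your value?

$1876

$569: same outcome either way → loss $0.
$2517: truthful gives $0, deviation gives −$1876 → loss $1876.
$396: same outcome either way → loss $0.
$705: truthful gives $0, deviation gives −$64 → loss $64.
$2194: truthful gives $0, deviation gives −$1553 → loss $1553.
$591: same outcome either way → loss $0.
Maximum loss: $1876.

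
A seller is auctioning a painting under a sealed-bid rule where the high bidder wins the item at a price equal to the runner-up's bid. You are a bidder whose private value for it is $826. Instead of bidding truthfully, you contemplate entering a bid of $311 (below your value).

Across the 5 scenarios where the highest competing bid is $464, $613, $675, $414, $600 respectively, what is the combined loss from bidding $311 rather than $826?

$1364

The deviation costs you only when the competing bid falls strictly between $311 and $826; elsewhere both bids give the same outcome.
$464: truthful payoff $362, deviation payoff $0 → loss $362.
$613: truthful payoff $213, deviation payoff $0 → loss $213.
$675: truthful payoff $151, deviation payoff $0 → loss $151.
$414: truthful payoff $412, deviation payoff $0 → loss $412.
$600: truthful payoff $226, deviation payoff $0 → loss $226.
Total loss = $362 + $213 + $151 + $412 + $226 = $1364.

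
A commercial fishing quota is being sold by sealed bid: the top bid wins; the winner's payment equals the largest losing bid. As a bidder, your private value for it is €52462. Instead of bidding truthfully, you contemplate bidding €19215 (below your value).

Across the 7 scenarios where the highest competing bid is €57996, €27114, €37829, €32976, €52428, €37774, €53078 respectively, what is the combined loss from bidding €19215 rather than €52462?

€74189

The deviation costs you only when the competing bid falls strictly between €19215 and €52462; elsewhere both bids give the same outcome.
€57996: outcomes coincide → loss €0.
€27114: truthful payoff €25348, deviation payoff €0 → loss €25348.
€37829: truthful payoff €14633, deviation payoff €0 → loss €14633.
€32976: truthful payoff €19486, deviation payoff €0 → loss €19486.
€52428: truthful payoff €34, deviation payoff €0 → loss €34.
€37774: truthful payoff €14688, deviation payoff €0 → loss €14688.
€53078: outcomes coincide → loss €0.
Total loss = €25348 + €14633 + €19486 + €34 + €14688 = €74189.
In a second-price auction your bid sets only whether you win, not what you pay, so bidding your true value is weakly dominant.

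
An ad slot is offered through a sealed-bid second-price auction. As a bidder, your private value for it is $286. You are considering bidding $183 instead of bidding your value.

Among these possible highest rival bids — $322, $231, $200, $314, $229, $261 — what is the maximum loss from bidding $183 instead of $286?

$322: same outcome either way → loss $0.
$231: truthful gives $55, deviation gives $0 → loss $55.
$200: truthful gives $86, deviation gives $0 → loss $86.
$314: same outcome either way → loss $0.
$229: truthful gives $57, deviation gives $0 → loss $57.
$261: truthful gives $25, deviation gives $0 → loss $25.
Maximum loss: $86.

$86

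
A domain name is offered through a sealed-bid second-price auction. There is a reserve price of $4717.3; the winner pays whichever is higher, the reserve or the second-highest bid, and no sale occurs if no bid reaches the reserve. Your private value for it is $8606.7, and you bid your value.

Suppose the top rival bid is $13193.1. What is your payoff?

Your bid $8606.7 is below the highest competing bid $13193.1, so you lose. Payoff $0.

$0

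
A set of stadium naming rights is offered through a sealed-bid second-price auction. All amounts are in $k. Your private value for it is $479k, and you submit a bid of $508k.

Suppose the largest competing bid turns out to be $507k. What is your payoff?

−$28k

Your bid $508k exceeds the highest competing bid $507k, so you win.
In a second-price auction the winner pays the second-highest bid, $507k.
Payoff = value − price = $479k − $507k = −$28k.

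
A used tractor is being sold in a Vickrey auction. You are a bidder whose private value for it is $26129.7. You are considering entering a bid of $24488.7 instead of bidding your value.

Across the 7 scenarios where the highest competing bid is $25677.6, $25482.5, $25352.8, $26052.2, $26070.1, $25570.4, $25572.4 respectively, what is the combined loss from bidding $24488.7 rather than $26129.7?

$3129.9

The deviation costs you only when the competing bid falls strictly between $24488.7 and $26129.7; elsewhere both bids give the same outcome.
$25677.6: truthful payoff $452.1, deviation payoff $0 → loss $452.1.
$25482.5: truthful payoff $647.2, deviation payoff $0 → loss $647.2.
$25352.8: truthful payoff $776.9, deviation payoff $0 → loss $776.9.
$26052.2: truthful payoff $77.5, deviation payoff $0 → loss $77.5.
$26070.1: truthful payoff $59.6, deviation payoff $0 → loss $59.6.
$25570.4: truthful payoff $559.3, deviation payoff $0 → loss $559.3.
$25572.4: truthful payoff $557.3, deviation payoff $0 → loss $557.3.
Total loss = $452.1 + $647.2 + $776.9 + $77.5 + $59.6 + $559.3 + $557.3 = $3129.9.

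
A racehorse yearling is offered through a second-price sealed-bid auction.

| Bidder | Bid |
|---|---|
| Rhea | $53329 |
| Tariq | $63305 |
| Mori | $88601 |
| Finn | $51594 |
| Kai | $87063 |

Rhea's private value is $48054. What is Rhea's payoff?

$0

Highest bid: Mori at $88601, so Mori wins.
Second-highest bid: Kai at $87063 — that is the price the winner pays.
Rhea did not win, so Rhea pays nothing and receives nothing: payoff $0.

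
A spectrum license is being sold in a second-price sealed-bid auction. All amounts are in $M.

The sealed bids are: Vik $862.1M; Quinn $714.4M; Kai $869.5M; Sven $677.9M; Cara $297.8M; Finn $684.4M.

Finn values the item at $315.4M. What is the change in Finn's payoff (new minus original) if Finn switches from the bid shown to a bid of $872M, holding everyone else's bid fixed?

The highest bid among the other bidders is $869.5M; Finn's bid doesn't change that.
Original bid $684.4M: Finn is not highest (top rival bid is $869.5M); payoff $0M.
Alternative bid $872M: Finn is highest, pays the top rival bid $869.5M; payoff $315.4M − $869.5M = −$554.1M.
Change in payoff = −$554.1M − ($0M) = −$554.1M.

−$554.1M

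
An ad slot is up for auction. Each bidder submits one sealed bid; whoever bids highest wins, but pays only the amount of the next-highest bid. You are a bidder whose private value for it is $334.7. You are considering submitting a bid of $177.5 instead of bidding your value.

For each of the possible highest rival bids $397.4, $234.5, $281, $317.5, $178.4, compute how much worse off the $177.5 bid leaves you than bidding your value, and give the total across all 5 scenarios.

The deviation costs you only when the competing bid falls strictly between $177.5 and $334.7; elsewhere both bids give the same outcome.
$397.4: outcomes coincide → loss $0.
$234.5: truthful payoff $100.2, deviation payoff $0 → loss $100.2.
$281: truthful payoff $53.7, deviation payoff $0 → loss $53.7.
$317.5: truthful payoff $17.2, deviation payoff $0 → loss $17.2.
$178.4: truthful payoff $156.3, deviation payoff $0 → loss $156.3.
Total loss = $100.2 + $53.7 + $17.2 + $156.3 = $327.4.

$327.4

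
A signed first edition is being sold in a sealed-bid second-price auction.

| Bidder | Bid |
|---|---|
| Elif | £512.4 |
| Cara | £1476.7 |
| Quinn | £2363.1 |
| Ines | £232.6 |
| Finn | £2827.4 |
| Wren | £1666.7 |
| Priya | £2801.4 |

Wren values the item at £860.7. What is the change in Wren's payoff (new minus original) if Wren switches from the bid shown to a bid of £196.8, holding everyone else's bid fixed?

£0

The highest bid among the other bidders is £2827.4; Wren's bid doesn't change that.
Original bid £1666.7: Wren is not highest (top rival bid is £2827.4); payoff £0.
Alternative bid £196.8: Wren is not highest (top rival bid is £2827.4); payoff £0.
Change in payoff = £0 − (£0) = £0.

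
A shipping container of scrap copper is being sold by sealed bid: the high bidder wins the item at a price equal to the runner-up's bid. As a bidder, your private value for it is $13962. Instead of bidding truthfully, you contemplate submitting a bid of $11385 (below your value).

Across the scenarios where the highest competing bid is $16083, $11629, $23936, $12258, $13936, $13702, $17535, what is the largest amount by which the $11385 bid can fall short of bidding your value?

$2333

$16083: same outcome either way → loss $0.
$11629: truthful gives $2333, deviation gives $0 → loss $2333.
$23936: same outcome either way → loss $0.
$12258: truthful gives $1704, deviation gives $0 → loss $1704.
$13936: truthful gives $26, deviation gives $0 → loss $26.
$13702: truthful gives $260, deviation gives $0 → loss $260.
$17535: same outcome either way → loss $0.
Maximum loss: $2333.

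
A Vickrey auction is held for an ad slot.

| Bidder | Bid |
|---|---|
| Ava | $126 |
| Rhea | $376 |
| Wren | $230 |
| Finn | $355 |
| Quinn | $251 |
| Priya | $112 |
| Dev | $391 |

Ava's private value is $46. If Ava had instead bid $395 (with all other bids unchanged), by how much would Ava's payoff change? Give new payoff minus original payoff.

−$345

The highest bid among the other bidders is $391; Ava's bid doesn't change that.
Original bid $126: Ava is not highest (top rival bid is $391); payoff $0.
Alternative bid $395: Ava is highest, pays the top rival bid $391; payoff $46 − $391 = −$345.
Change in payoff = −$345 − ($0) = −$345.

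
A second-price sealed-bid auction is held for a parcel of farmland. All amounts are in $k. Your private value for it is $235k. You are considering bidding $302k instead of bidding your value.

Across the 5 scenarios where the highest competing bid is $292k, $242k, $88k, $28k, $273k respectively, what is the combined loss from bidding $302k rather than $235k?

The deviation costs you only when the competing bid falls strictly between $235k and $302k; elsewhere both bids give the same outcome.
$292k: truthful payoff $0k, deviation payoff −$57k → loss $57k.
$242k: truthful payoff $0k, deviation payoff −$7k → loss $7k.
$88k: outcomes coincide → loss $0k.
$28k: outcomes coincide → loss $0k.
$273k: truthful payoff $0k, deviation payoff −$38k → loss $38k.
Total loss = $57k + $7k + $38k = $102k.
Because the price is fixed by the runner-up's bid, deviating from your value can only change a good outcome into a bad one — never the reverse.

$102k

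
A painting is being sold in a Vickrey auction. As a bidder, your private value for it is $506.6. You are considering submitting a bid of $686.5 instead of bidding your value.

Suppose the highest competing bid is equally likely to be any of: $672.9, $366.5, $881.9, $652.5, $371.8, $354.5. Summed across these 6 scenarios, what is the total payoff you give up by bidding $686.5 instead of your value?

The deviation costs you only when the competing bid falls strictly between $506.6 and $686.5; elsewhere both bids give the same outcome.
$672.9: truthful payoff $0, deviation payoff −$166.3 → loss $166.3.
$366.5: outcomes coincide → loss $0.
$881.9: outcomes coincide → loss $0.
$652.5: truthful payoff $0, deviation payoff −$145.9 → loss $145.9.
$371.8: outcomes coincide → loss $0.
$354.5: outcomes coincide → loss $0.
Total loss = $166.3 + $145.9 = $312.2.
Truthful bidding weakly dominates here: raising your bid can only win items priced above your value, and lowering it can only forfeit items priced below.

$312.2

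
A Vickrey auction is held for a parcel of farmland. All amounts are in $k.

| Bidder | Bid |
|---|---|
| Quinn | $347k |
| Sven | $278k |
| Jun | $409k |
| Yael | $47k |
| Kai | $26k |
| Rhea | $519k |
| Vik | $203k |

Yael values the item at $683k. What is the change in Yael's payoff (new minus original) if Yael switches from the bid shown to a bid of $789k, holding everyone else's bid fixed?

The highest bid among the other bidders is $519k; Yael's bid doesn't change that.
Original bid $47k: Yael is not highest (top rival bid is $519k); payoff $0k.
Alternative bid $789k: Yael is highest, pays the top rival bid $519k; payoff $683k − $519k = $164k.
Change in payoff = $164k − ($0k) = $164k.

$164k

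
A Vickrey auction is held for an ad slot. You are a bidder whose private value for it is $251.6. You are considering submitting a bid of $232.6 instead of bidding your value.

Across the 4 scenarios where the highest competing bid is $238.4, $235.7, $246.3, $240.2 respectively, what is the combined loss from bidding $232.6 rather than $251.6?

The deviation costs you only when the competing bid falls strictly between $232.6 and $251.6; elsewhere both bids give the same outcome.
$238.4: truthful payoff $13.2, deviation payoff $0 → loss $13.2.
$235.7: truthful payoff $15.9, deviation payoff $0 → loss $15.9.
$246.3: truthful payoff $5.3, deviation payoff $0 → loss $5.3.
$240.2: truthful payoff $11.4, deviation payoff $0 → loss $11.4.
Total loss = $13.2 + $15.9 + $5.3 + $11.4 = $45.8.

$45.8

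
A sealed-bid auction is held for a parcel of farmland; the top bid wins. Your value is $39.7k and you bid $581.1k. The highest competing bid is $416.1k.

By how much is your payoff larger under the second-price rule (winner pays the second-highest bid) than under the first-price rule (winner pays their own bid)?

$165k

You have the highest bid, so you win under either rule.
Second-price: pay $416.1k → payoff −$376.4k.
First-price: pay your own bid $581.1k → payoff −$541.4k.
Difference = −$376.4k − (−$541.4k) = $165k.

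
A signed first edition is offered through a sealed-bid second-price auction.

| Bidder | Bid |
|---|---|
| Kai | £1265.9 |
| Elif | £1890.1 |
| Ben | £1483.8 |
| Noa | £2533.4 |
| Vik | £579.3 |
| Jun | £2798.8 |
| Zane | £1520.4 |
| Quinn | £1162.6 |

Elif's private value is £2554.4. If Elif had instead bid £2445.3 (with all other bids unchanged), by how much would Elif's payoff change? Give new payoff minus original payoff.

The highest bid among the other bidders is £2798.8; Elif's bid doesn't change that.
Original bid £1890.1: Elif is not highest (top rival bid is £2798.8); payoff £0.
Alternative bid £2445.3: Elif is not highest (top rival bid is £2798.8); payoff £0.
Change in payoff = £0 − (£0) = £0.

£0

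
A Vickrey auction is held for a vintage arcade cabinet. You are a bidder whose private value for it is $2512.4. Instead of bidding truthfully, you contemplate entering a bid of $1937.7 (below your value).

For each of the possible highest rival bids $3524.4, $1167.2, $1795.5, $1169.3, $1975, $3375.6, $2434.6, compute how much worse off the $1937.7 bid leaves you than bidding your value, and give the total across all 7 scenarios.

The deviation costs you only when the competing bid falls strictly between $1937.7 and $2512.4; elsewhere both bids give the same outcome.
$3524.4: outcomes coincide → loss $0.
$1167.2: outcomes coincide → loss $0.
$1795.5: outcomes coincide → loss $0.
$1169.3: outcomes coincide → loss $0.
$1975: truthful payoff $537.4, deviation payoff $0 → loss $537.4.
$3375.6: outcomes coincide → loss $0.
$2434.6: truthful payoff $77.8, deviation payoff $0 → loss $77.8.
Total loss = $537.4 + $77.8 = $615.2.

$615.2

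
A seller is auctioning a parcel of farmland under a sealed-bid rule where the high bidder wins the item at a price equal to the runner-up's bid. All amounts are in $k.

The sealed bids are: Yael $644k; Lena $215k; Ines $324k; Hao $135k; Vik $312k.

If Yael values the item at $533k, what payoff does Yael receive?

$209k

Highest bid: Yael at $644k, so Yael wins.
Second-highest bid: Ines at $324k — that is the price the winner pays.
Yael's payoff = value − price = $533k − $324k = $209k.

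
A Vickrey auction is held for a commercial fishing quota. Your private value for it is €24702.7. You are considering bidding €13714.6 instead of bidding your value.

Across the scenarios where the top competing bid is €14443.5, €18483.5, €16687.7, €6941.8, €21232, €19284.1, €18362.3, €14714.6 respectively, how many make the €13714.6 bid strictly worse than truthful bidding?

The deviation hurts exactly when the highest competing bid lies strictly between €13714.6 and €24702.7 — underbidding then forfeits a profitable win.
€14443.5: inside the interval → strictly worse (loss €10259.2).
€18483.5: inside the interval → strictly worse (loss €6219.2).
€16687.7: inside the interval → strictly worse (loss €8015).
€6941.8: below both → same outcome either way.
€21232: inside the interval → strictly worse (loss €3470.7).
€19284.1: inside the interval → strictly worse (loss €5418.6).
€18362.3: inside the interval → strictly worse (loss €6340.4).
€14714.6: inside the interval → strictly worse (loss €9988.1).
Count: 7.

7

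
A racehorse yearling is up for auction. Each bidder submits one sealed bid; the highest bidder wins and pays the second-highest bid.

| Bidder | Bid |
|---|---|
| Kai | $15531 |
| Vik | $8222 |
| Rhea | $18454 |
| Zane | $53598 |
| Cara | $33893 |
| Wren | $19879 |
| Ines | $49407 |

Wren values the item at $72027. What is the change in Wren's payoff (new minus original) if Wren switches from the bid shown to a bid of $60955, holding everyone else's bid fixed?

$18429

The highest bid among the other bidders is $53598; Wren's bid doesn't change that.
Original bid $19879: Wren is not highest (top rival bid is $53598); payoff $0.
Alternative bid $60955: Wren is highest, pays the top rival bid $53598; payoff $72027 − $53598 = $18429.
Change in payoff = $18429 − ($0) = $18429.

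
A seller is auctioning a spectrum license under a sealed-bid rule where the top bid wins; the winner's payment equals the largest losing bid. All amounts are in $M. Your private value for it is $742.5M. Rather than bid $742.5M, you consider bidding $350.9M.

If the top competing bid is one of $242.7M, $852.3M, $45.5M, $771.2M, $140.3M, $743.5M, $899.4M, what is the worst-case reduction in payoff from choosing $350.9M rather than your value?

$0M

$242.7M: same outcome either way → loss $0M.
$852.3M: same outcome either way → loss $0M.
$45.5M: same outcome either way → loss $0M.
$771.2M: same outcome either way → loss $0M.
$140.3M: same outcome either way → loss $0M.
$743.5M: same outcome either way → loss $0M.
$899.4M: same outcome either way → loss $0M.
Maximum loss: $0M.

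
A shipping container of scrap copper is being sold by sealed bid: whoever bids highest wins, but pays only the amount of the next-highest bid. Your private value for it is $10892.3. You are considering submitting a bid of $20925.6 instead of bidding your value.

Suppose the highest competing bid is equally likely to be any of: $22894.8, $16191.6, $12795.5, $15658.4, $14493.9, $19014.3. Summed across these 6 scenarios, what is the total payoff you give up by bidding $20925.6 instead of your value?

$23692.2

The deviation costs you only when the competing bid falls strictly between $10892.3 and $20925.6; elsewhere both bids give the same outcome.
$22894.8: outcomes coincide → loss $0.
$16191.6: truthful payoff $0, deviation payoff −$5299.3 → loss $5299.3.
$12795.5: truthful payoff $0, deviation payoff −$1903.2 → loss $1903.2.
$15658.4: truthful payoff $0, deviation payoff −$4766.1 → loss $4766.1.
$14493.9: truthful payoff $0, deviation payoff −$3601.6 → loss $3601.6.
$19014.3: truthful payoff $0, deviation payoff −$8122 → loss $8122.
Total loss = $5299.3 + $1903.2 + $4766.1 + $3601.6 + $8122 = $23692.2.
Truthful bidding weakly dominates here: raising your bid can only win items priced above your value, and lowering it can only forfeit items priced below.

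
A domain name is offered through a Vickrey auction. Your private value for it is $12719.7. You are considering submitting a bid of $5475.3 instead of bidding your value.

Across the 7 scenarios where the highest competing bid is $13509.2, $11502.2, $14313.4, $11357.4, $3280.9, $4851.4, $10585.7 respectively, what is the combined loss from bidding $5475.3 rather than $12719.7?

The deviation costs you only when the competing bid falls strictly between $5475.3 and $12719.7; elsewhere both bids give the same outcome.
$13509.2: outcomes coincide → loss $0.
$11502.2: truthful payoff $1217.5, deviation payoff $0 → loss $1217.5.
$14313.4: outcomes coincide → loss $0.
$11357.4: truthful payoff $1362.3, deviation payoff $0 → loss $1362.3.
$3280.9: outcomes coincide → loss $0.
$4851.4: outcomes coincide → loss $0.
$10585.7: truthful payoff $2134, deviation payoff $0 → loss $2134.
Total loss = $1217.5 + $1362.3 + $2134 = $4713.8.

$4713.8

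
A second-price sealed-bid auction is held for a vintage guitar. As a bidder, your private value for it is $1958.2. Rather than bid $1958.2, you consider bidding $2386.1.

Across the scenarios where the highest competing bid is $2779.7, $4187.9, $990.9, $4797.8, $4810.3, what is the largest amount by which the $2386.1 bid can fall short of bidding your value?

$0

$2779.7: same outcome either way → loss $0.
$4187.9: same outcome either way → loss $0.
$990.9: same outcome either way → loss $0.
$4797.8: same outcome either way → loss $0.
$4810.3: same outcome either way → loss $0.
Maximum loss: $0.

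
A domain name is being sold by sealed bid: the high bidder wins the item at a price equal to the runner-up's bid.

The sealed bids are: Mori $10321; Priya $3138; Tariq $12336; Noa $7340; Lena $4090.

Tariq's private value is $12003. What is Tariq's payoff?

$1682

Highest bid: Tariq at $12336, so Tariq wins.
Second-highest bid: Mori at $10321 — that is the price the winner pays.
Tariq's payoff = value − price = $12003 − $10321 = $1682.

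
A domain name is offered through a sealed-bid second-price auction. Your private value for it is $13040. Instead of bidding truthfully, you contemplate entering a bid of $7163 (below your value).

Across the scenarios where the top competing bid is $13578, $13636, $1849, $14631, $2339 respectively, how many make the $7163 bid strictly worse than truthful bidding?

0

The deviation hurts exactly when the highest competing bid lies strictly between $7163 and $13040 — underbidding then forfeits a profitable win.
$13578: above both → same outcome either way.
$13636: above both → same outcome either way.
$1849: below both → same outcome either way.
$14631: above both → same outcome either way.
$2339: below both → same outcome either way.
Count: 0.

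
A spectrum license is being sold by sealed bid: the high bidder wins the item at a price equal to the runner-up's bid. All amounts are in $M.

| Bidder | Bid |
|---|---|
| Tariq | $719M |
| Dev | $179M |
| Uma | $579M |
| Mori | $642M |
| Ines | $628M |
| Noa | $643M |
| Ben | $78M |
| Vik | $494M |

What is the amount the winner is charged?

$643M

Highest bid: Tariq at $719M, so Tariq wins.
Second-highest bid: Noa at $643M — that is the price the winner pays.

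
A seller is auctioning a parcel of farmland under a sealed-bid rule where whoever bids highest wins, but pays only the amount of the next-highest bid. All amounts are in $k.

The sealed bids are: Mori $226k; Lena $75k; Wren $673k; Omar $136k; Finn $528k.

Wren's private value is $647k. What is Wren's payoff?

Highest bid: Wren at $673k, so Wren wins.
Second-highest bid: Finn at $528k — that is the price the winner pays.
Wren's payoff = value − price = $647k − $528k = $119k.

$119k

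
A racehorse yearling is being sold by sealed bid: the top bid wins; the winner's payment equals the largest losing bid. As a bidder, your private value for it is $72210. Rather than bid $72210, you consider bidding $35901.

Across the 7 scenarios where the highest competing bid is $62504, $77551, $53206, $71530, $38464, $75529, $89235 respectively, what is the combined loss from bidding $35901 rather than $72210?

$63136

The deviation costs you only when the competing bid falls strictly between $35901 and $72210; elsewhere both bids give the same outcome.
$62504: truthful payoff $9706, deviation payoff $0 → loss $9706.
$77551: outcomes coincide → loss $0.
$53206: truthful payoff $19004, deviation payoff $0 → loss $19004.
$71530: truthful payoff $680, deviation payoff $0 → loss $680.
$38464: truthful payoff $33746, deviation payoff $0 → loss $33746.
$75529: outcomes coincide → loss $0.
$89235: outcomes coincide → loss $0.
Total loss = $9706 + $19004 + $680 + $33746 = $63136.
In a second-price auction your bid sets only whether you win, not what you pay, so bidding your true value is weakly dominant.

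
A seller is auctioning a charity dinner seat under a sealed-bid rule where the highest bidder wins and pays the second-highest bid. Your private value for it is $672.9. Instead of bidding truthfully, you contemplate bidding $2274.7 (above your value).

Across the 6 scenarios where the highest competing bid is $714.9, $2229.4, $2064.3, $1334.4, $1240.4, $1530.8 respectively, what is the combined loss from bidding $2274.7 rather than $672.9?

$5076.8

The deviation costs you only when the competing bid falls strictly between $672.9 and $2274.7; elsewhere both bids give the same outcome.
$714.9: truthful payoff $0, deviation payoff −$42 → loss $42.
$2229.4: truthful payoff $0, deviation payoff −$1556.5 → loss $1556.5.
$2064.3: truthful payoff $0, deviation payoff −$1391.4 → loss $1391.4.
$1334.4: truthful payoff $0, deviation payoff −$661.5 → loss $661.5.
$1240.4: truthful payoff $0, deviation payoff −$567.5 → loss $567.5.
$1530.8: truthful payoff $0, deviation payoff −$857.9 → loss $857.9.
Total loss = $42 + $1556.5 + $1391.4 + $661.5 + $567.5 + $857.9 = $5076.8.
Because the price is fixed by the runner-up's bid, deviating from your value can only change a good outcome into a bad one — never the reverse.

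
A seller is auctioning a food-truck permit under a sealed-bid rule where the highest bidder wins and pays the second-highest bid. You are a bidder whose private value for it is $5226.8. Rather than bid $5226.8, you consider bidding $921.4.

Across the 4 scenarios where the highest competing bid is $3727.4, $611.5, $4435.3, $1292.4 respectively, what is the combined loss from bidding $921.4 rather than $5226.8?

$6225.3

The deviation costs you only when the competing bid falls strictly between $921.4 and $5226.8; elsewhere both bids give the same outcome.
$3727.4: truthful payoff $1499.4, deviation payoff $0 → loss $1499.4.
$611.5: outcomes coincide → loss $0.
$4435.3: truthful payoff $791.5, deviation payoff $0 → loss $791.5.
$1292.4: truthful payoff $3934.4, deviation payoff $0 → loss $3934.4.
Total loss = $1499.4 + $791.5 + $3934.4 = $6225.3.
In a second-price auction your bid sets only whether you win, not what you pay, so bidding your true value is weakly dominant.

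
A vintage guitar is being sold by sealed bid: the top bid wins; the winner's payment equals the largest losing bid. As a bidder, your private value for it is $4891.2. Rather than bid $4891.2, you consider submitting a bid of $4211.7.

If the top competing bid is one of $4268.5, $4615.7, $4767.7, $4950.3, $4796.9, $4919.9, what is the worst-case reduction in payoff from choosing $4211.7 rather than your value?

$4268.5: truthful gives $622.7, deviation gives $0 → loss $622.7.
$4615.7: truthful gives $275.5, deviation gives $0 → loss $275.5.
$4767.7: truthful gives $123.5, deviation gives $0 → loss $123.5.
$4950.3: same outcome either way → loss $0.
$4796.9: truthful gives $94.3, deviation gives $0 → loss $94.3.
$4919.9: same outcome either way → loss $0.
Maximum loss: $622.7.

$622.7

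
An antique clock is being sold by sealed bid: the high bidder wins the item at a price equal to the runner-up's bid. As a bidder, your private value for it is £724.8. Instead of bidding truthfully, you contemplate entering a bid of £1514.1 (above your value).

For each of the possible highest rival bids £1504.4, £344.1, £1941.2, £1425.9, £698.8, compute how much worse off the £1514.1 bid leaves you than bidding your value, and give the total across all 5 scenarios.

£1480.7

The deviation costs you only when the competing bid falls strictly between £724.8 and £1514.1; elsewhere both bids give the same outcome.
£1504.4: truthful payoff £0, deviation payoff −£779.6 → loss £779.6.
£344.1: outcomes coincide → loss £0.
£1941.2: outcomes coincide → loss £0.
£1425.9: truthful payoff £0, deviation payoff −£701.1 → loss £701.1.
£698.8: outcomes coincide → loss £0.
Total loss = £779.6 + £701.1 = £1480.7.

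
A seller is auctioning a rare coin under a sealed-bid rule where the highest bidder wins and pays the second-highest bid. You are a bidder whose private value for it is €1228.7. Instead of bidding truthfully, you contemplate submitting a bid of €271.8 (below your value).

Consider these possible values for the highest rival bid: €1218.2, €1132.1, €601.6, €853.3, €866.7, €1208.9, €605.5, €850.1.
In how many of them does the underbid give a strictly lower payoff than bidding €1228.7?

The deviation hurts exactly when the highest competing bid lies strictly between €271.8 and €1228.7 — underbidding then forfeits a profitable win.
€1218.2: inside the interval → strictly worse (loss €10.5).
€1132.1: inside the interval → strictly worse (loss €96.6).
€601.6: inside the interval → strictly worse (loss €627.1).
€853.3: inside the interval → strictly worse (loss €375.4).
€866.7: inside the interval → strictly worse (loss €362).
€1208.9: inside the interval → strictly worse (loss €19.8).
€605.5: inside the interval → strictly worse (loss €623.2).
€850.1: inside the interval → strictly worse (loss €378.6).
Count: 8.

8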